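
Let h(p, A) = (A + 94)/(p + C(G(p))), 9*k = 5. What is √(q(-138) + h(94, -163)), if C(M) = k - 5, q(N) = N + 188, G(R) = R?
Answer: √31981274/806 ≈ 7.0164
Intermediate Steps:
k = 5/9 (k = (⅑)*5 = 5/9 ≈ 0.55556)
q(N) = 188 + N
C(M) = -40/9 (C(M) = 5/9 - 5 = -40/9)
h(p, A) = (94 + A)/(-40/9 + p) (h(p, A) = (A + 94)/(p - 40/9) = (94 + A)/(-40/9 + p))
√(q(-138) + h(94, -163)) = √((188 - 138) + 9*(94 - 163)/(-40 + 9*94)) = √(50 + 9*(-69)/(-40 + 846)) = √(50 + 9*(-69)/806) = √(50 + 9*(1/806)*(-69)) = √(50 - 621/806) = √(39679/806) = √31981274/806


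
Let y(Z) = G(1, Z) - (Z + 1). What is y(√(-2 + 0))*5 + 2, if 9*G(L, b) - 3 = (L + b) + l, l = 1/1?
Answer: -2/9 - 40*I*√2/9 ≈ -0.22222 - 6.2854*I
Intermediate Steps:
l = 1 (l = 1*1 = 1)
G(L, b) = 4/9 + L/9 + b/9 (G(L, b) = ⅓ + ((L + b) + 1)/9 = ⅓ + (1 + L + b)/9 = ⅓ + (⅑ + L/9 + b/9) = 4/9 + L/9 + b/9)
y(Z) = -4/9 - 8*Z/9 (y(Z) = (4/9 + (⅑)*1 + Z/9) - (Z + 1) = (4/9 + ⅑ + Z/9) - (1 + Z) = (5/9 + Z/9) + (-1 - Z) = -4/9 - 8*Z/9)
y(√(-2 + 0))*5 + 2 = (-4/9 - 8*√(-2 + 0)/9)*5 + 2 = (-4/9 - 8*I*√2/9)*5 + 2 = (-20/9 - 40*I*√2/9) + 2 = -2/9 - 40*I*√2/9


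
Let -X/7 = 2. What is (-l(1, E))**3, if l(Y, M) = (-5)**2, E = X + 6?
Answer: -15625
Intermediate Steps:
X = -14 (X = -7*2 = -14)
E = -8 (E = -14 + 6 = -8)
l(Y, M) = 25
(-l(1, E))**3 = (-1*25)**3 = (-25)**3 = -15625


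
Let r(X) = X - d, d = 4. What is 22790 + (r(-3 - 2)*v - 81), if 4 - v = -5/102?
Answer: 770867/34 ≈ 22673.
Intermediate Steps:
v = 413/102 (v = 4 - (-5)/102 = 4 - 1*(-5/102) = 4 + 5/102 = 413/102 ≈ 4.0490)
r(X) = -4 + X (r(X) = X - 1*4 = X - 4 = -4 + X)
22790 + (r(-3 - 2)*v - 81) = 22790 + ((-4 + (-3 - 2))*(413/102) - 81) = 22790 + ((-4 - 5)*(413/102) - 81) = 22790 + (-9*413/102 - 81) = 22790 + (-1239/34 - 81) = 22790 - 3993/34 = 770867/34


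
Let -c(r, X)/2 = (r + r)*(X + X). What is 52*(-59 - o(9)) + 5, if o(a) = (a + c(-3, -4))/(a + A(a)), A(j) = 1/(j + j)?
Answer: -417837/163 ≈ -2563.4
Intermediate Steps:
c(r, X) = -8*X*r (c(r, X) = -2*(r + r)*(X + X) = -2*2*r*2*X = -8*X*r)
A(j) = 1/(2*j)
o(a) = (-96 + a)/(a + 1/(2*a)) (o(a) = (a - 8*(-4)*(-3))/(a + 1/(2*a)) = (a - 96)/(a + 1/(2*a)) = (-96 + a)/(a + 1/(2*a)))
52*(-59 - o(9)) + 5 = 52*(-59 - 2*9*(-96 + 9)/(1 + 2*9²)) + 5 = 52*(-59 - 2*9*(-87)/(1 + 2*81)) + 5 = 52*(-59 - 2*9*(-87)/(1 + 162)) + 5 = 52*(-59 - 2*9*(-87)/163) + 5 = 52*(-59 - 1*(-1566/163)) + 5 = 52*(-59 + 1566/163) + 5 = 52*(-8051/163) + 5 = -418652/163 + 5 = -417837/163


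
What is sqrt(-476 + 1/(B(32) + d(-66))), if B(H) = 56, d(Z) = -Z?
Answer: I*sqrt(7084662)/122 ≈ 21.817*I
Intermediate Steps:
sqrt(-476 + 1/(B(32) + d(-66))) = sqrt(-476 + 1/(56 - 1*(-66))) = sqrt(-476 + 1/(56 + 66)) = sqrt(-476 + 1/122) = sqrt(-58071/122) = I*sqrt(7084662)/122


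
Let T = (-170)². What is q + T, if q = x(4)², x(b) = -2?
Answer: 28904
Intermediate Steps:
T = 28900
q = 4 (q = (-2)² = 4)
q + T = 4 + 28900 = 28904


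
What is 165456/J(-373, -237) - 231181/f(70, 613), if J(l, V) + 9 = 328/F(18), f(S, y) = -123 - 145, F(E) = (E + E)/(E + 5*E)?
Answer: 89914561/87100 ≈ 1032.3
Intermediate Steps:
F(E) = ⅓ (F(E) = (2*E)/((6*E)) = (2*E)*(1/(6*E)) = ⅓)
f(S, y) = -268
J(l, V) = 975 (J(l, V) = -9 + 328/(⅓) = -9 + 328*3 = -9 + 984 = 975)
165456/J(-373, -237) - 231181/f(70, 613) = 165456/975 - 231181/(-268) = 165456*(1/975) - 231181*(-1/268) = 55152/325 + 231181/268 = 89914561/87100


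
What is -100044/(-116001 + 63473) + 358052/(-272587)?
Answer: 43178257/73053316 ≈ 0.59105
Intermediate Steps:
-100044/(-116001 + 63473) + 358052/(-272587) = -100044/(-52528) + 358052*(-1/272587) = -100044*(-1/52528) - 358052/272587 = 3573/1876 - 358052/272587 = 43178257/73053316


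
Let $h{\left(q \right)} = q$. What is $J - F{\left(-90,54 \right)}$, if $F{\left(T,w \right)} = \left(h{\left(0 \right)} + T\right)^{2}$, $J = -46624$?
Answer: $-54724$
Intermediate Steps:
$F{\left(T,w \right)} = T^{2}$ ($F{\left(T,w \right)} = \left(0 + T\right)^{2} = T^{2}$)
$J - F{\left(-90,54 \right)} = -46624 - \left(-90\right)^{2} = -46624 - 8100 = -54724$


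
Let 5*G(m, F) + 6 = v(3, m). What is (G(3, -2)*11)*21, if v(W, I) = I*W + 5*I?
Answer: 4158/5 ≈ 831.60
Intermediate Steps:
v(W, I) = 5*I + I*W
G(m, F) = -6/5 + 8*m/5 (G(m, F) = -6/5 + (m*(5 + 3))/5 = -6/5 + (m*8)/5 = -6/5 + (8*m)/5 = -6/5 + 8*m/5)
(G(3, -2)*11)*21 = ((-6/5 + (8/5)*3)*11)*21 = ((-6/5 + 24/5)*11)*21 = ((18/5)*11)*21 = (198/5)*21 = 4158/5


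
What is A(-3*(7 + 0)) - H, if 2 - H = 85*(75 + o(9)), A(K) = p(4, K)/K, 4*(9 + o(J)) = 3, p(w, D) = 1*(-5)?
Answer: 476447/84 ≈ 5672.0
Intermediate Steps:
p(w, D) = -5
o(J) = -33/4 (o(J) = -9 + (¼)*3 = -9 + ¾ = -33/4)
A(K) = -5/K
H = -22687/4 (H = 2 - 85*(75 - 33/4) = 2 - 85*267/4 = 2 - 1*22695/4 = 2 - 22695/4 = -22687/4 ≈ -5671.8)
A(-3*(7 + 0)) - H = -5*(-1/(3*(7 + 0))) - 1*(-22687/4) = -5/((-3*7)) + 22687/4 = -5/(-21) + 22687/4 = -5*(-1/21) + 22687/4 = 5/21 + 22687/4 = 476447/84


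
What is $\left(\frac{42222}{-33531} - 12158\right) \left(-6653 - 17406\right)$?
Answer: $\frac{3269715298360}{11177} \approx 2.9254 \cdot 10^{8}$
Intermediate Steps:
$\left(\frac{42222}{-33531} - 12158\right) \left(-6653 - 17406\right) = \left(42222 \left(- \frac{1}{33531}\right) - 12158\right) \left(-24059\right) = \left(- \frac{14074}{11177} - 12158\right) \left(-24059\right) = \left(- \frac{135904040}{11177}\right) \left(-24059\right) = \frac{3269715298360}{11177}$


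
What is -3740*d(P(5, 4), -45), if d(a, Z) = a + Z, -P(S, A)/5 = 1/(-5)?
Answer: 164560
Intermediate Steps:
P(S, A) = 1 (P(S, A) = -5/(-5) = -5*(-1/5) = 1)
d(a, Z) = Z + a
-3740*d(P(5, 4), -45) = -3740*(-45 + 1) = -3740*(-44) = 164560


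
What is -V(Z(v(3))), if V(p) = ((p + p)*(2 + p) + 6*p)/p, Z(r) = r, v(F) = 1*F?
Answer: -16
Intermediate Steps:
v(F) = F
V(p) = (6*p + 2*p*(2 + p))/p (V(p) = ((2*p)*(2 + p) + 6*p)/p = (2*p*(2 + p) + 6*p)/p = (6*p + 2*p*(2 + p))/p)
-V(Z(v(3))) = -(10 + 2*3) = -(10 + 6) = -1*16 = -16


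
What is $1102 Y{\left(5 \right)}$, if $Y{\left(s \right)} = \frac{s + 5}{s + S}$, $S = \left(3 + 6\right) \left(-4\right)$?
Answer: $- \frac{11020}{31} \approx -355.48$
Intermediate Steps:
$S = -36$ ($S = 9 \left(-4\right) = -36$)
$Y{\left(s \right)} = \frac{5 + s}{-36 + s}$ ($Y{\left(s \right)} = \frac{s + 5}{s - 36} = \frac{5 + s}{-36 + s}$)
$1102 Y{\left(5 \right)} = 1102 \frac{5 + 5}{-36 + 5} = 1102 \frac{1}{-31} \cdot 10 = 1102 \left(\left(- \frac{1}{31}\right) 10\right) = 1102 \left(- \frac{10}{31}\right) = - \frac{11020}{31}$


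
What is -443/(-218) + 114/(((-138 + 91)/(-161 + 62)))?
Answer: 2481169/10246 ≈ 242.16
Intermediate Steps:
-443/(-218) + 114/(((-138 + 91)/(-161 + 62))) = -443*(-1/218) + 114/((-47/(-99))) = 443/218 + 114/((-47*(-1/99))) = 443/218 + 114/(47/99) = 443/218 + 114*(99/47) = 443/218 + 11286/47 = 2481169/10246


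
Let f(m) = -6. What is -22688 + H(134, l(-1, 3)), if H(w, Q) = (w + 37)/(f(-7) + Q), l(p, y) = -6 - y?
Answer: -113497/5 ≈ -22699.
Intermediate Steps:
H(w, Q) = (37 + w)/(-6 + Q) (H(w, Q) = (w + 37)/(-6 + Q) = (37 + w)/(-6 + Q))
-22688 + H(134, l(-1, 3)) = -22688 + (37 + 134)/(-6 + (-6 - 1*3)) = -22688 + 171/(-6 + (-6 - 3)) = -22688 + 171/(-6 - 9) = -22688 + 171/(-15) = -22688 - 1/15*171 = -22688 - 57/5 = -113497/5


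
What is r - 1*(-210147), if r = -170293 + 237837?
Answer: 277691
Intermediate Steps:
r = 67544
r - 1*(-210147) = 67544 - 1*(-210147) = 67544 + 210147 = 277691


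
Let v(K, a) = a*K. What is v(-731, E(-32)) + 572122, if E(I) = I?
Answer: 595514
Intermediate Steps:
v(K, a) = K*a
v(-731, E(-32)) + 572122 = -731*(-32) + 572122 = 23392 + 572122 = 595514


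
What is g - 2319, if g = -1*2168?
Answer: -4487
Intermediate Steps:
g = -2168
g - 2319 = -2168 - 2319 = -4487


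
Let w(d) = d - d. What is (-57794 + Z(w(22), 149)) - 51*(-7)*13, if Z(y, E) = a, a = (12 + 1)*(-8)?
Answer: -53257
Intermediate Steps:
w(d) = 0
a = -104 (a = 13*(-8) = -104)
Z(y, E) = -104
(-57794 + Z(w(22), 149)) - 51*(-7)*13 = (-57794 - 104) - 51*(-7)*13 = -57898 + 357*13 = -57898 + 4641 = -53257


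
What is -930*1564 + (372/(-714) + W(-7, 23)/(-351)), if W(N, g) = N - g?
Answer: -20251288024/13923 ≈ -1.4545e+6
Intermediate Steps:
-930*1564 + (372/(-714) + W(-7, 23)/(-351)) = -930*1564 + (372/(-714) + (-7 - 1*23)/(-351)) = -1454520 + (372*(-1/714) + (-7 - 23)*(-1/351)) = -1454520 + (-62/119 - 30*(-1/351)) = -1454520 + (-62/119 + 10/117) = -1454520 - 6064/13923 = -20251288024/13923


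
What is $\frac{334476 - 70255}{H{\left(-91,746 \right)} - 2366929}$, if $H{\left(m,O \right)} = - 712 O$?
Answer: $- \frac{264221}{2898081} \approx -0.091171$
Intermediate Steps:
$\frac{334476 - 70255}{H{\left(-91,746 \right)} - 2366929} = \frac{334476 - 70255}{\left(-712\right) 746 - 2366929} = \frac{334476 + \left(-2390785 + 2320530\right)}{-531152 - 2366929} = \frac{334476 - 70255}{-2898081} = 264221 \left(- \frac{1}{2898081}\right) = - \frac{264221}{2898081}$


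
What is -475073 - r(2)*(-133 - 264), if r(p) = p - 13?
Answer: -479440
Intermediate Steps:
r(p) = -13 + p
-475073 - r(2)*(-133 - 264) = -475073 - (-13 + 2)*(-133 - 264) = -475073 - (-11)*(-397) = -475073 - 1*4367 = -475073 - 4367 = -479440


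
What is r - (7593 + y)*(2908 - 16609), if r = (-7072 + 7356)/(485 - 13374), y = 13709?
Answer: 3761766809794/12889 ≈ 2.9186e+8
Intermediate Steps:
r = -284/12889 (r = 284/(-12889) = 284*(-1/12889) = -284/12889 ≈ -0.022034)
r - (7593 + y)*(2908 - 16609) = -284/12889 - (7593 + 13709)*(2908 - 16609) = -284/12889 - 21302*(-13701) = -284/12889 - 1*(-291858702) = -284/12889 + 291858702 = 3761766809794/12889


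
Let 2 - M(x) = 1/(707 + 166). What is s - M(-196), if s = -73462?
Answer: -64134071/873 ≈ -73464.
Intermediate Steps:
M(x) = 1745/873 (M(x) = 2 - 1/(707 + 166) = 2 - 1/873 = 1745/873)
s - M(-196) = -73462 - 1*1745/873 = -73462 - 1745/873 = -64134071/873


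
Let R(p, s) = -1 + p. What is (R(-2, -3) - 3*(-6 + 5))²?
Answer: 0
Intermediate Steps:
(R(-2, -3) - 3*(-6 + 5))² = ((-1 - 2) - 3*(-6 + 5))² = (-3 - 3*(-1))² = (-3 + 3)² = 0² = 0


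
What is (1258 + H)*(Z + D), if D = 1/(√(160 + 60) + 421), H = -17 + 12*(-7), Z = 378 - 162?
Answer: 38236957/153 - 2*√55/153 ≈ 2.4991e+5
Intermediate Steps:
Z = 216
H = -101 (H = -17 - 84 = -101)
D = 1/(421 + 2*√55) (D = 1/(√220 + 421) = 1/(2*√55 + 421) = 1/(421 + 2*√55) ≈ 0.0022945)
(1258 + H)*(Z + D) = (1258 - 101)*(216 + (421/177021 - 2*√55/177021)) = 1157*(38236957/177021 - 2*√55/177021) = 38236957/153 - 2*√55/153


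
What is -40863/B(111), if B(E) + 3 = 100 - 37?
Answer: -13621/20 ≈ -681.05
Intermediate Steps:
B(E) = 60 (B(E) = -3 + (100 - 37) = -3 + 63 = 60)
-40863/B(111) = -40863/60 = -40863*1/60 = -13621/20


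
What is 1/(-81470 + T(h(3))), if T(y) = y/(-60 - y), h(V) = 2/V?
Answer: -91/7413771 ≈ -1.2274e-5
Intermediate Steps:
1/(-81470 + T(h(3))) = 1/(-81470 - 2/3/(60 + 2/3)) = 1/(-81470 - 2*(1/3)/(60 + 2*(1/3))) = 1/(-81470 - 1*2/3/(60 + 2/3)) = 1/(-81470 - 1*2/3/182/3) = 1/(-81470 - 1*2/3*3/182) = 1/(-81470 - 1/91) = 1/(-7413771/91) = -91/7413771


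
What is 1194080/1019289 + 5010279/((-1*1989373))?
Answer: -2731451759791/2027746015797 ≈ -1.3470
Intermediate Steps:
1194080/1019289 + 5010279/((-1*1989373)) = 1194080*(1/1019289) + 5010279/(-1989373) = 1194080/1019289 + 5010279*(-1/1989373) = 1194080/1019289 - 5010279/1989373 = -2731451759791/2027746015797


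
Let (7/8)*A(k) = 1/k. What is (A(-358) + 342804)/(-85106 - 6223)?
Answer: -429533408/114435237 ≈ -3.7535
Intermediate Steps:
A(k) = 8/(7*k)
(A(-358) + 342804)/(-85106 - 6223) = ((8/7)/(-358) + 342804)/(-85106 - 6223) = ((8/7)*(-1/358) + 342804)/(-91329) = (-4/1253 + 342804)*(-1/91329) = (429533408/1253)*(-1/91329) = -429533408/114435237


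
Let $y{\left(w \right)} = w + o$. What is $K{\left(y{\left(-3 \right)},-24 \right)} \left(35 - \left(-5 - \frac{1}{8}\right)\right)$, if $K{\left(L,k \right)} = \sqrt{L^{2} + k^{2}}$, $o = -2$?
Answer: $\frac{321 \sqrt{601}}{8} \approx 983.68$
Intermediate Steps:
$y{\left(w \right)} = -2 + w$ ($y{\left(w \right)} = w - 2 = -2 + w$)
$K{\left(y{\left(-3 \right)},-24 \right)} \left(35 - \left(-5 - \frac{1}{8}\right)\right) = \sqrt{\left(-2 - 3\right)^{2} + \left(-24\right)^{2}} \left(35 - \left(-5 - \frac{1}{8}\right)\right) = \sqrt{\left(-5\right)^{2} + 576} \left(35 - \left(-5 - \frac{1}{8}\right)\right) = \sqrt{25 + 576} \left(35 - \left(-5 - \frac{1}{8}\right)\right) = \sqrt{601} \left(35 - - \frac{41}{8}\right) = \sqrt{601} \left(35 + \frac{41}{8}\right) = \sqrt{601} \cdot \frac{321}{8} = \frac{321 \sqrt{601}}{8}$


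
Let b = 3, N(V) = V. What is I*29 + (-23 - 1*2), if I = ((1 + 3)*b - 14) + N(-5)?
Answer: -228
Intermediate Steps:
I = -7 (I = ((1 + 3)*3 - 14) - 5 = (4*3 - 14) - 5 = (12 - 14) - 5 = -2 - 5 = -7)
I*29 + (-23 - 1*2) = -7*29 + (-23 - 1*2) = -203 + (-23 - 2) = -203 - 25 = -228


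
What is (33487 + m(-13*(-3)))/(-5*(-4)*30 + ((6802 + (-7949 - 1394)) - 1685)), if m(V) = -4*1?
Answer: -33483/3626 ≈ -9.2341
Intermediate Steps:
m(V) = -4
(33487 + m(-13*(-3)))/(-5*(-4)*30 + ((6802 + (-7949 - 1394)) - 1685)) = (33487 - 4)/(-5*(-4)*30 + ((6802 + (-7949 - 1394)) - 1685)) = 33483/(20*30 + ((6802 - 9343) - 1685)) = 33483/(600 + (-2541 - 1685)) = 33483/(600 - 4226) = 33483/(-3626) = 33483*(-1/3626) = -33483/3626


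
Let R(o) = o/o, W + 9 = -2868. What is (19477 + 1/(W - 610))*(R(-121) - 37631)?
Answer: -2555690293740/3487 ≈ -7.3292e+8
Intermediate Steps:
W = -2877 (W = -9 - 2868 = -2877)
R(o) = 1
(19477 + 1/(W - 610))*(R(-121) - 37631) = (19477 + 1/(-2877 - 610))*(1 - 37631) = (19477 + 1/(-3487))*(-37630) = (19477 - 1/3487)*(-37630) = (67916298/3487)*(-37630) = -2555690293740/3487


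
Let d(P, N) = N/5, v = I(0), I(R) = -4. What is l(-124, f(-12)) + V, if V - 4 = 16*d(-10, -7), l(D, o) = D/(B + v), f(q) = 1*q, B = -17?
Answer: -1312/105 ≈ -12.495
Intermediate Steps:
v = -4
d(P, N) = N/5 (d(P, N) = N*(⅕) = N/5)
f(q) = q
l(D, o) = -D/21 (l(D, o) = D/(-17 - 4) = D/(-21) = -D/21)
V = -92/5 (V = 4 + 16*((⅕)*(-7)) = 4 + 16*(-7/5) = 4 - 112/5 = -92/5 ≈ -18.400)
l(-124, f(-12)) + V = -1/21*(-124) - 92/5 = 124/21 - 92/5 = -1312/105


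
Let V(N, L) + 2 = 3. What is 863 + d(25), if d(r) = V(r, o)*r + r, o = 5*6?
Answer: 913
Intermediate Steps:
o = 30
V(N, L) = 1 (V(N, L) = -2 + 3 = 1)
d(r) = 2*r (d(r) = 1*r + r = r + r = 2*r)
863 + d(25) = 863 + 2*25 = 863 + 50 = 913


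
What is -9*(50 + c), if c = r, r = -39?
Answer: -99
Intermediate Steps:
c = -39
-9*(50 + c) = -9*(50 - 39) = -9*11 = -99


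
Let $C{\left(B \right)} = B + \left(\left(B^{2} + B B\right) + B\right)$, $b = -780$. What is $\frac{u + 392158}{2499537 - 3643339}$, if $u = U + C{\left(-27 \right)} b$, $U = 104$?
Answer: $\frac{351429}{571901} \approx 0.61449$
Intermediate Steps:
$C{\left(B \right)} = 2 B + 2 B^{2}$ ($C{\left(B \right)} = B + \left(\left(B^{2} + B^{2}\right) + B\right) = B + \left(2 B^{2} + B\right) = B + \left(B + 2 B^{2}\right) = 2 B + 2 B^{2}$)
$u = -1095016$ ($u = 104 + 2 \left(-27\right) \left(1 - 27\right) \left(-780\right) = 104 + 2 \left(-27\right) \left(-26\right) \left(-780\right) = 104 + 1404 \left(-780\right) = 104 - 1095120 = -1095016$)
$\frac{u + 392158}{2499537 - 3643339} = \frac{-1095016 + 392158}{2499537 - 3643339} = - \frac{702858}{-1143802} = \left(-702858\right) \left(- \frac{1}{1143802}\right) = \frac{351429}{571901}$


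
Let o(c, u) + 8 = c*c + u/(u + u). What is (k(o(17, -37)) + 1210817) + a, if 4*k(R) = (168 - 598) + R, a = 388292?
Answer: 12792575/8 ≈ 1.5991e+6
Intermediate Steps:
o(c, u) = -15/2 + c² (o(c, u) = -8 + (c*c + u/(u + u)) = -8 + (c² + u/((2*u))) = -8 + (c² + (1/(2*u))*u) = -8 + (c² + ½) = -8 + (½ + c²) = -15/2 + c²)
k(R) = -215/2 + R/4 (k(R) = ((168 - 598) + R)/4 = (-430 + R)/4 = -215/2 + R/4)
(k(o(17, -37)) + 1210817) + a = ((-215/2 + (-15/2 + 17²)/4) + 1210817) + 388292 = ((-215/2 + (-15/2 + 289)/4) + 1210817) + 388292 = ((-215/2 + (¼)*(563/2)) + 1210817) + 388292 = ((-215/2 + 563/8) + 1210817) + 388292 = (-297/8 + 1210817) + 388292 = 9686239/8 + 388292 = 12792575/8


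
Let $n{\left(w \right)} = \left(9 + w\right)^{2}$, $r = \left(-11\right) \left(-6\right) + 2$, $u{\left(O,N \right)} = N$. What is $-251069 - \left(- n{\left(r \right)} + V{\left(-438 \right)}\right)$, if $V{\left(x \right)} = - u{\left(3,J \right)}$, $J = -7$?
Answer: $-245147$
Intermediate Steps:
$V{\left(x \right)} = 7$ ($V{\left(x \right)} = \left(-1\right) \left(-7\right) = 7$)
$r = 68$ ($r = 66 + 2 = 68$)
$-251069 - \left(- n{\left(r \right)} + V{\left(-438 \right)}\right) = -251069 + \left(\left(9 + 68\right)^{2} - 7\right) = -251069 - \left(7 - 77^{2}\right) = -251069 + \left(5929 - 7\right) = -251069 + 5922 = -245147$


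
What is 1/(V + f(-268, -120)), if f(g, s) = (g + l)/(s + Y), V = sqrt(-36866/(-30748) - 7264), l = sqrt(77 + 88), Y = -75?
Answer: 2997930/(4120232 - 15374*sqrt(165) + 195*I*sqrt(1716634750322)) ≈ 0.00018012 - 0.011731*I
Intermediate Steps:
l = sqrt(165) ≈ 12.845
V = I*sqrt(1716634750322)/15374 (V = sqrt(-36866*(-1/30748) - 7264) = sqrt(18433/15374 - 7264) = sqrt(-111658303/15374) = I*sqrt(1716634750322)/15374 ≈ 85.222*I)
f(g, s) = (g + sqrt(165))/(-75 + s) (f(g, s) = (g + sqrt(165))/(s - 75) = (g + sqrt(165))/(-75 + s))
1/(V + f(-268, -120)) = 1/(I*sqrt(1716634750322)/15374 + (-268 + sqrt(165))/(-75 - 120)) = 1/(I*sqrt(1716634750322)/15374 + (-268 + sqrt(165))/(-195)) = 1/(I*sqrt(1716634750322)/15374 - (-268 + sqrt(165))/195) = 1/(I*sqrt(1716634750322)/15374 + (268/195 - sqrt(165)/195)) = 1/(268/195 - sqrt(165)/195 + I*sqrt(1716634750322)/15374)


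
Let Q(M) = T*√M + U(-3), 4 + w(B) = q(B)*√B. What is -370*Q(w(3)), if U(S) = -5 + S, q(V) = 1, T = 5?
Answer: 2960 - 1850*√(-4 + √3) ≈ 2960.0 - 2786.0*I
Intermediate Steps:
w(B) = -4 + √B (w(B) = -4 + 1*√B = -4 + √B)
Q(M) = -8 + 5*√M (Q(M) = 5*√M + (-5 - 3) = 5*√M - 8 = -8 + 5*√M)
-370*Q(w(3)) = -370*(-8 + 5*√(-4 + √3)) = 2960 - 1850*√(-4 + √3)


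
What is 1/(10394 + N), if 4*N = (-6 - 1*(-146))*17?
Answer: 1/10989 ≈ 9.1000e-5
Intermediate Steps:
N = 595 (N = ((-6 - 1*(-146))*17)/4 = ((-6 + 146)*17)/4 = (140*17)/4 = (¼)*2380 = 595)
1/(10394 + N) = 1/(10394 + 595) = 1/10989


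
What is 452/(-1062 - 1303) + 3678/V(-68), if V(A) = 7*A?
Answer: -4456811/562870 ≈ -7.9180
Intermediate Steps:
452/(-1062 - 1303) + 3678/V(-68) = 452/(-1062 - 1303) + 3678/((7*(-68))) = 452/(-2365) + 3678/(-476) = 452*(-1/2365) + 3678*(-1/476) = -452/2365 - 1839/238 = -4456811/562870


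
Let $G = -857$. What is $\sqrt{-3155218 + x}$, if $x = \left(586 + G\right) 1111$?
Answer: $i \sqrt{3456299} \approx 1859.1 i$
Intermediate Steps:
$x = -301081$ ($x = \left(586 - 857\right) 1111 = \left(-271\right) 1111 = -301081$)
$\sqrt{-3155218 + x} = \sqrt{-3155218 - 301081} = \sqrt{-3456299} = i \sqrt{3456299}$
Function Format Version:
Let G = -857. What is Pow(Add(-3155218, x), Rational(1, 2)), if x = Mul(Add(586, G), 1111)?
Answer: Mul(I, Pow(3456299, Rational(1, 2))) ≈ Mul(1859.1, I)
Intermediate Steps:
x = -301081 (x = Mul(Add(586, -857), 1111) = Mul(-271, 1111) = -301081)
Pow(Add(-3155218, x), Rational(1, 2)) = Pow(Add(-3155218, -301081), Rational(1, 2)) = Pow(-3456299, Rational(1, 2)) = Mul(I, Pow(3456299, Rational(1, 2)))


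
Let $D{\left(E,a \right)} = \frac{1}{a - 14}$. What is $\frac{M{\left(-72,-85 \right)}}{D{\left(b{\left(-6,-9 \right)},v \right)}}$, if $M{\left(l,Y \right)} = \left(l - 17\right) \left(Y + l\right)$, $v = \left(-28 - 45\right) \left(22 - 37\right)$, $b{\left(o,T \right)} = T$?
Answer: $15104813$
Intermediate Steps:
$v = 1095$ ($v = \left(-73\right) \left(-15\right) = 1095$)
$D{\left(E,a \right)} = \frac{1}{-14 + a}$
$M{\left(l,Y \right)} = \left(-17 + l\right) \left(Y + l\right)$ ($M{\left(l,Y \right)} = \left(l - 17\right) \left(Y + l\right) = \left(-17 + l\right) \left(Y + l\right)$)
$\frac{M{\left(-72,-85 \right)}}{D{\left(b{\left(-6,-9 \right)},v \right)}} = \frac{\left(-72\right)^{2} - -1445 - -1224 - -6120}{\frac{1}{-14 + 1095}} = \frac{5184 + 1445 + 1224 + 6120}{\frac{1}{1081}} = 13973 \frac{1}{\frac{1}{1081}} = 13973 \cdot 1081 = 15104813$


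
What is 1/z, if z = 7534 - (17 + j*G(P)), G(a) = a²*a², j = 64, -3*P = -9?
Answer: 1/2333 ≈ 0.00042863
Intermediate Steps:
P = 3 (P = -⅓*(-9) = 3)
G(a) = a⁴
z = 2333 (z = 7534 - (17 + 64*3⁴) = 7534 - (17 + 64*81) = 7534 - (17 + 5184) = 7534 - 1*5201 = 7534 - 5201 = 2333)
1/z = 1/2333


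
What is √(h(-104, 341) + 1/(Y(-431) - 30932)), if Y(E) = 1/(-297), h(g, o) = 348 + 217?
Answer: 4*√2980282526409565/9186805 ≈ 23.770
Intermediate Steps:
h(g, o) = 565
Y(E) = -1/297
√(h(-104, 341) + 1/(Y(-431) - 30932)) = √(565 + 1/(-1/297 - 30932)) = √(565 + 1/(-9186805/297)) = √(565 - 297/9186805) = √(5190544528/9186805) = 4*√2980282526409565/9186805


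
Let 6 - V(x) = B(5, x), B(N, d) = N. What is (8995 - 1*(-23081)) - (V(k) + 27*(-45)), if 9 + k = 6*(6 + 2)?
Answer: 33290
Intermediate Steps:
k = 39 (k = -9 + 6*(6 + 2) = -9 + 6*8 = -9 + 48 = 39)
V(x) = 1 (V(x) = 6 - 1*5 = 6 - 5 = 1)
(8995 - 1*(-23081)) - (V(k) + 27*(-45)) = (8995 - 1*(-23081)) - (1 + 27*(-45)) = (8995 + 23081) - (1 - 1215) = 32076 - 1*(-1214) = 32076 + 1214 = 33290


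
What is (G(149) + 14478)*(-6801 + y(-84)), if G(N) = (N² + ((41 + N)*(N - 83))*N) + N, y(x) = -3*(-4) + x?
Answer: -13095044424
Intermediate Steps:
y(x) = 12 + x
G(N) = N + N² + N*(-83 + N)*(41 + N) (G(N) = (N² + ((41 + N)*(-83 + N))*N) + N = (N² + ((-83 + N)*(41 + N))*N) + N = (N² + N*(-83 + N)*(41 + N)) + N = N + N² + N*(-83 + N)*(41 + N))
(G(149) + 14478)*(-6801 + y(-84)) = (149*(-3402 + 149² - 41*149) + 14478)*(-6801 + (12 - 84)) = (149*(-3402 + 22201 - 6109) + 14478)*(-6801 - 72) = (149*12690 + 14478)*(-6873) = (1890810 + 14478)*(-6873) = 1905288*(-6873) = -13095044424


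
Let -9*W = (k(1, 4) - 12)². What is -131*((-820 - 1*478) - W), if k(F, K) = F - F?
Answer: 167942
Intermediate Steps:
k(F, K) = 0
W = -16 (W = -(0 - 12)²/9 = -⅑*(-12)² = -⅑*144 = -16)
-131*((-820 - 1*478) - W) = -131*((-820 - 1*478) - 1*(-16)) = -131*((-820 - 478) + 16) = -131*(-1298 + 16) = -131*(-1282) = 167942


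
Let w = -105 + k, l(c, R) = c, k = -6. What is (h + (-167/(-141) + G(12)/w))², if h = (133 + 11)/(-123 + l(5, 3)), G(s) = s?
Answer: 1965946921/94742686809 ≈ 0.020750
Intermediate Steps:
w = -111 (w = -105 - 6 = -111)
h = -72/59 (h = (133 + 11)/(-123 + 5) = 144/(-118) = 144*(-1/118) = -72/59 ≈ -1.2203)
(h + (-167/(-141) + G(12)/w))² = (-72/59 + (-167/(-141) + 12/(-111)))² = (-72/59 + (-167*(-1/141) + 12*(-1/111)))² = (-72/59 + (167/141 - 4/37))² = (-72/59 + 5615/5217)² = (-44339/307803)² = 1965946921/94742686809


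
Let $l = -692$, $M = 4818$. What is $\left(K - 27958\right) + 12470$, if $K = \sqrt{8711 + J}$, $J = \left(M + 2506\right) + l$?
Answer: $-15488 + \sqrt{15343} \approx -15364.0$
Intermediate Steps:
$J = 6632$ ($J = \left(4818 + 2506\right) - 692 = 7324 - 692 = 6632$)
$K = \sqrt{15343}$ ($K = \sqrt{8711 + 6632} = \sqrt{15343} \approx 123.87$)
$\left(K - 27958\right) + 12470 = \left(\sqrt{15343} - 27958\right) + 12470 = \left(-27958 + \sqrt{15343}\right) + 12470 = -15488 + \sqrt{15343}$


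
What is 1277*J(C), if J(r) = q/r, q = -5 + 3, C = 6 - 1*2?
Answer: -1277/2 ≈ -638.50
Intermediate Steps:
C = 4 (C = 6 - 2 = 4)
q = -2
J(r) = -2/r
1277*J(C) = 1277*(-2/4) = 1277*(-2*¼) = 1277*(-½) = -1277/2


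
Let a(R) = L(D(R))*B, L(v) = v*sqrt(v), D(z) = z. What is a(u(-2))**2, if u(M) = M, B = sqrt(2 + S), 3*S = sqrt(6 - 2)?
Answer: -64/3 ≈ -21.333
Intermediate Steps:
S = 2/3 (S = sqrt(6 - 2)/3 = sqrt(4)/3 = (1/3)*2 = 2/3 ≈ 0.66667)
B = 2*sqrt(6)/3 (B = sqrt(2 + 2/3) = sqrt(8/3) = 2*sqrt(6)/3 ≈ 1.6330)
L(v) = v**(3/2)
a(R) = 2*sqrt(6)*R**(3/2)/3 (a(R) = R**(3/2)*(2*sqrt(6)/3) = 2*sqrt(6)*R**(3/2)/3)
a(u(-2))**2 = (2*sqrt(6)*(-2)**(3/2)/3)**2 = (2*sqrt(6)*(-2*I*sqrt(2))/3)**2 = (-8*I*sqrt(3)/3)**2 = -64/3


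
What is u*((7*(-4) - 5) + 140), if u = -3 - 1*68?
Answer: -7597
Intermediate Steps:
u = -71 (u = -3 - 68 = -71)
u*((7*(-4) - 5) + 140) = -71*((7*(-4) - 5) + 140) = -71*((-28 - 5) + 140) = -71*(-33 + 140) = -71*107 = -7597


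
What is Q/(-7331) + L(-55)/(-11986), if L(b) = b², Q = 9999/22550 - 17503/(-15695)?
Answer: -35705858842279/141358744185425 ≈ -0.25259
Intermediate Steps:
Q = 10029581/6434950 (Q = 9999*(1/22550) - 17503*(-1/15695) = 909/2050 + 17503/15695 = 10029581/6434950 ≈ 1.5586)
Q/(-7331) + L(-55)/(-11986) = (10029581/6434950)/(-7331) + (-55)²/(-11986) = (10029581/6434950)*(-1/7331) + 3025*(-1/11986) = -10029581/47174618450 - 3025/11986 = -35705858842279/141358744185425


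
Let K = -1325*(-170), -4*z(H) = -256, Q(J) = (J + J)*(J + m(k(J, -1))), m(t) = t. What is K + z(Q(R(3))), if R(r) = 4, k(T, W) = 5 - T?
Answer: 225314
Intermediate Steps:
Q(J) = 10*J (Q(J) = (J + J)*(J + (5 - J)) = (2*J)*5 = 10*J)
z(H) = 64 (z(H) = -¼*(-256) = 64)
K = 225250
K + z(Q(R(3))) = 225250 + 64 = 225314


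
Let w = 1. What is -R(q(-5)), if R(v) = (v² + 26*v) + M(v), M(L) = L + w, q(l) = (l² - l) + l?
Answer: -1301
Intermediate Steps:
q(l) = l²
M(L) = 1 + L (M(L) = L + 1 = 1 + L)
R(v) = 1 + v² + 27*v (R(v) = (v² + 26*v) + (1 + v) = 1 + v² + 27*v)
-R(q(-5)) = -(1 + ((-5)²)² + 27*(-5)²) = -(1 + 25² + 27*25) = -(1 + 625 + 675) = -1*1301 = -1301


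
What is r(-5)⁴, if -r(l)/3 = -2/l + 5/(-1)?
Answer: 22667121/625 ≈ 36267.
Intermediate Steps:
r(l) = 15 + 6/l (r(l) = -3*(-2/l + 5/(-1)) = -3*(-2/l + 5*(-1)) = -3*(-2/l - 5) = -3*(-5 - 2/l) = 15 + 6/l)
r(-5)⁴ = (15 + 6/(-5))⁴ = (15 + 6*(-⅕))⁴ = (15 - 6/5)⁴ = (69/5)⁴ = 22667121/625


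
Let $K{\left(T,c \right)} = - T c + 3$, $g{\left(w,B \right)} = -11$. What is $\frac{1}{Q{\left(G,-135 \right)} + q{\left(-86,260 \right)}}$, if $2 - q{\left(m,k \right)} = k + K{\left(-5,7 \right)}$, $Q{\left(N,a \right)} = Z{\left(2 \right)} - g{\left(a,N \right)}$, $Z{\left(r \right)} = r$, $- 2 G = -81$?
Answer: $- \frac{1}{283} \approx -0.0035336$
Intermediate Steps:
$G = \frac{81}{2}$ ($G = \left(- \frac{1}{2}\right) \left(-81\right) = \frac{81}{2} \approx 40.5$)
$K{\left(T,c \right)} = 3 - T c$ ($K{\left(T,c \right)} = - T c + 3 = 3 - T c$)
$Q{\left(N,a \right)} = 13$ ($Q{\left(N,a \right)} = 2 - -11 = 2 + 11 = 13$)
$q{\left(m,k \right)} = -36 - k$ ($q{\left(m,k \right)} = 2 - \left(k - \left(-3 - 35\right)\right) = 2 - \left(k + \left(3 + 35\right)\right) = 2 - \left(k + 38\right) = 2 - \left(38 + k\right) = -36 - k$)
$\frac{1}{Q{\left(G,-135 \right)} + q{\left(-86,260 \right)}} = \frac{1}{13 - 296} = \frac{1}{-283} = - \frac{1}{283}$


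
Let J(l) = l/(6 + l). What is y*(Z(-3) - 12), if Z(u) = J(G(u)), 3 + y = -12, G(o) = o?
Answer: 195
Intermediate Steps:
J(l) = l/(6 + l)
y = -15 (y = -3 - 12 = -15)
Z(u) = u/(6 + u)
y*(Z(-3) - 12) = -15*(-3/(6 - 3) - 12) = -15*(-3/3 - 12) = -15*(-3*⅓ - 12) = -15*(-1 - 12) = -15*(-13) = 195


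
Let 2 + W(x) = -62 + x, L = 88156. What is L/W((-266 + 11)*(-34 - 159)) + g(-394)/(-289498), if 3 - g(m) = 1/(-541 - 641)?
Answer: 30165630744619/16818815346036 ≈ 1.7936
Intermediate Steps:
g(m) = 3547/1182 (g(m) = 3 - 1/(-541 - 641) = 3 - 1/(-1182) = 3 - 1*(-1/1182) = 3 + 1/1182 = 3547/1182)
W(x) = -64 + x (W(x) = -2 + (-62 + x) = -64 + x)
L/W((-266 + 11)*(-34 - 159)) + g(-394)/(-289498) = 88156/(-64 + (-266 + 11)*(-34 - 159)) + (3547/1182)/(-289498) = 88156/(-64 - 255*(-193)) + (3547/1182)*(-1/289498) = 88156/(-64 + 49215) - 3547/342186636 = 88156/49151 - 3547/342186636 = 30165630744619/16818815346036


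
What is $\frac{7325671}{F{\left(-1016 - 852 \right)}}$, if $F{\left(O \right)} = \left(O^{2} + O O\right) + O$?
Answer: $\frac{7325671}{6976980} \approx 1.05$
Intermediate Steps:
$F{\left(O \right)} = O + 2 O^{2}$ ($F{\left(O \right)} = \left(O^{2} + O^{2}\right) + O = 2 O^{2} + O = O + 2 O^{2}$)
$\frac{7325671}{F{\left(-1016 - 852 \right)}} = \frac{7325671}{\left(-1016 - 852\right) \left(1 + 2 \left(-1016 - 852\right)\right)} = \frac{7325671}{\left(-1868\right) \left(1 + 2 \left(-1868\right)\right)} = \frac{7325671}{\left(-1868\right) \left(1 - 3736\right)} = \frac{7325671}{\left(-1868\right) \left(-3735\right)} = \frac{7325671}{6976980}$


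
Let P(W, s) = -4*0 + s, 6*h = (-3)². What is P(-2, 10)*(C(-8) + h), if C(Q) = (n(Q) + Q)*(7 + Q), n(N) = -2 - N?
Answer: 35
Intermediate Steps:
h = 3/2 (h = (⅙)*(-3)² = (⅙)*9 = 3/2 ≈ 1.5000)
P(W, s) = s (P(W, s) = 0 + s = s)
C(Q) = -14 - 2*Q (C(Q) = ((-2 - Q) + Q)*(7 + Q) = -2*(7 + Q) = -14 - 2*Q)
P(-2, 10)*(C(-8) + h) = 10*((-14 - 2*(-8)) + 3/2) = 10*((-14 + 16) + 3/2) = 10*(2 + 3/2) = 10*(7/2) = 35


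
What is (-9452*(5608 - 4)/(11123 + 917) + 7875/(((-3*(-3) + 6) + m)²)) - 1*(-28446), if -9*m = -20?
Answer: 34817090019/1446305 ≈ 24073.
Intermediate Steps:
m = 20/9 (m = -⅑*(-20) = 20/9 ≈ 2.2222)
(-9452*(5608 - 4)/(11123 + 917) + 7875/(((-3*(-3) + 6) + m)²)) - 1*(-28446) = (-9452*(5608 - 4)/(11123 + 917) + 7875/(((-3*(-3) + 6) + 20/9)²)) - 1*(-28446) = (-9452/(12040/5604) + 7875/(((9 + 6) + 20/9)²)) + 28446 = (-9452/(12040*(1/5604)) + 7875/((15 + 20/9)²)) + 28446 = (-9452/3010/1401 + 7875/((155/9)²)) + 28446 = (-9452*1401/3010 + 7875/(24025/81)) + 28446 = (-6621126/1505 + 7875*(81/24025)) + 28446 = (-6621126/1505 + 25515/961) + 28446 = -6324502011/1446305 + 28446 = 34817090019/1446305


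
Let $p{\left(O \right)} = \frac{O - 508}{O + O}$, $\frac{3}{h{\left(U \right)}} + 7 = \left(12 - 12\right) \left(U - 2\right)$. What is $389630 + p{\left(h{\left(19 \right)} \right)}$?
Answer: $\frac{2341339}{6} \approx 3.9022 \cdot 10^{5}$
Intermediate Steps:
$h{\left(U \right)} = - \frac{3}{7}$ ($h{\left(U \right)} = \frac{3}{-7 + \left(12 - 12\right) \left(U - 2\right)} = \frac{3}{-7 + 0 \left(-2 + U\right)} = \frac{3}{-7 + 0} = \frac{3}{-7} = 3 \left(- \frac{1}{7}\right) = - \frac{3}{7}$)
$p{\left(O \right)} = \frac{-508 + O}{2 O}$
$389630 + p{\left(h{\left(19 \right)} \right)} = 389630 + \frac{-508 - \frac{3}{7}}{2 \left(- \frac{3}{7}\right)} = 389630 + \frac{1}{2} \left(- \frac{7}{3}\right) \left(- \frac{3559}{7}\right) = 389630 + \frac{3559}{6} = \frac{2341339}{6}$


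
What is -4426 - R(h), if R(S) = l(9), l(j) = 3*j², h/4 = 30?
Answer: -4669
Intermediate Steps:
h = 120 (h = 4*30 = 120)
R(S) = 243 (R(S) = 3*9² = 3*81 = 243)
-4426 - R(h) = -4426 - 1*243 = -4426 - 243 = -4669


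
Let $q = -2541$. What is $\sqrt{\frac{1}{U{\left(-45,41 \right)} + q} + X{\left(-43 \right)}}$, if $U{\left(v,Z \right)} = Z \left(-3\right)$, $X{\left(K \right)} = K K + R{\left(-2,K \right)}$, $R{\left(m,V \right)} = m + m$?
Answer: $\frac{\sqrt{363715846}}{444} \approx 42.953$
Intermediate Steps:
$R{\left(m,V \right)} = 2 m$
$X{\left(K \right)} = -4 + K^{2}$ ($X{\left(K \right)} = K K + 2 \left(-2\right) = K^{2} - 4 = -4 + K^{2}$)
$U{\left(v,Z \right)} = - 3 Z$
$\sqrt{\frac{1}{U{\left(-45,41 \right)} + q} + X{\left(-43 \right)}} = \sqrt{\frac{1}{\left(-3\right) 41 - 2541} - \left(4 - \left(-43\right)^{2}\right)} = \sqrt{\frac{1}{-123 - 2541} + \left(-4 + 1849\right)} = \sqrt{\frac{1}{-2664} + 1845} = \sqrt{- \frac{1}{2664} + 1845} = \sqrt{\frac{4915079}{2664}} = \frac{\sqrt{363715846}}{444}$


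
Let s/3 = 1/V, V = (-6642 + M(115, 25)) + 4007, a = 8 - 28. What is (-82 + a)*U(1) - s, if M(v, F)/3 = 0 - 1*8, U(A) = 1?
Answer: -271215/2659 ≈ -102.00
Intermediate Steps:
M(v, F) = -24 (M(v, F) = 3*(0 - 1*8) = 3*(0 - 8) = 3*(-8) = -24)
a = -20
V = -2659 (V = (-6642 - 24) + 4007 = -6666 + 4007 = -2659)
s = -3/2659 (s = 3/(-2659) = 3*(-1/2659) = -3/2659 ≈ -0.0011282)
(-82 + a)*U(1) - s = (-82 - 20)*1 - 1*(-3/2659) = -102*1 + 3/2659 = -102 + 3/2659 = -271215/2659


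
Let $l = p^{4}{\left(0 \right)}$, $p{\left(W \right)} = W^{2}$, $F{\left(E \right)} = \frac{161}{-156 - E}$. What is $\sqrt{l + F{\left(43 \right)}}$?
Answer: $\frac{i \sqrt{32039}}{199} \approx 0.89947 i$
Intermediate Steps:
$l = 0$ ($l = \left(0^{2}\right)^{4} = 0^{4} = 0$)
$\sqrt{l + F{\left(43 \right)}} = \sqrt{0 - \frac{161}{156 + 43}} = \sqrt{0 - \frac{161}{199}} = \sqrt{- \frac{161}{199}} = \frac{i \sqrt{32039}}{199}$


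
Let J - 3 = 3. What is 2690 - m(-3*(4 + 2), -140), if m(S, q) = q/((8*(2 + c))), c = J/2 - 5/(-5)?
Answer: 32315/12 ≈ 2692.9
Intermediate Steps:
J = 6 (J = 3 + 3 = 6)
c = 4 (c = 6/2 - 5/(-5) = 6*(½) - 5*(-⅕) = 3 + 1 = 4)
m(S, q) = q/48 (m(S, q) = q/((8*(2 + 4))) = q/((8*6)) = q/48)
2690 - m(-3*(4 + 2), -140) = 2690 - (-140)/48 = 2690 - 1*(-35/12) = 2690 + 35/12 = 32315/12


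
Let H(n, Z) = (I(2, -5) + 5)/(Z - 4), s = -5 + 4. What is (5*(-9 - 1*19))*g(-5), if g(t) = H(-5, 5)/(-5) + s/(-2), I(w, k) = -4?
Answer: -42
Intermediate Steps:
s = -1
H(n, Z) = 1/(-4 + Z) (H(n, Z) = (-4 + 5)/(Z - 4) = 1/(-4 + Z))
g(t) = 3/10 (g(t) = 1/((-4 + 5)*(-5)) - 1/(-2) = -⅕/1 - 1*(-½) = 1*(-⅕) + ½ = -⅕ + ½ = 3/10)
(5*(-9 - 1*19))*g(-5) = (5*(-9 - 1*19))*(3/10) = (5*(-9 - 19))*(3/10) = (5*(-28))*(3/10) = -140*3/10 = -42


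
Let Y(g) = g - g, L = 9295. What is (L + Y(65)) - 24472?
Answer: -15177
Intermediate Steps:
Y(g) = 0
(L + Y(65)) - 24472 = (9295 + 0) - 24472 = 9295 - 24472 = -15177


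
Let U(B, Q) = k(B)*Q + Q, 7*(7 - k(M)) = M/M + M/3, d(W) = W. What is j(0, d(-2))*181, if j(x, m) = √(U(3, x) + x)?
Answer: 0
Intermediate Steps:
k(M) = 48/7 - M/21 (k(M) = 7 - (M/M + M/3)/7 = 7 - (1 + M*(⅓))/7 = 7 - (1 + M/3)/7 = 7 + (-⅐ - M/21) = 48/7 - M/21)
U(B, Q) = Q + Q*(48/7 - B/21) (U(B, Q) = (48/7 - B/21)*Q + Q = Q*(48/7 - B/21) + Q = Q + Q*(48/7 - B/21))
j(x, m) = √427*√x/7 (j(x, m) = √(x*(165 - 1*3)/21 + x) = √(x*(165 - 3)/21 + x) = √((1/21)*x*162 + x) = √(54*x/7 + x) = √(61*x/7) = √427*√x/7)
j(0, d(-2))*181 = (√427*√0/7)*181 = ((⅐)*√427*0)*181 = 0*181 = 0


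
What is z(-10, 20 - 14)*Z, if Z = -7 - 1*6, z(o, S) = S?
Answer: -78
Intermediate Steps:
Z = -13 (Z = -7 - 6 = -13)
z(-10, 20 - 14)*Z = (20 - 14)*(-13) = 6*(-13) = -78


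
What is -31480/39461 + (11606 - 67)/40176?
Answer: -809400001/1585385136 ≈ -0.51054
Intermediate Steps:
-31480/39461 + (11606 - 67)/40176 = -31480*1/39461 + 11539*(1/40176) = -31480/39461 + 11539/40176 = -809400001/1585385136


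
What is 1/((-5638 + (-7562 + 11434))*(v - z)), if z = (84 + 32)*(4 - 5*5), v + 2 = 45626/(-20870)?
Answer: -10435/44813975382 ≈ -2.3285e-7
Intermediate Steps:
v = -43683/10435 (v = -2 + 45626/(-20870) = -2 + 45626*(-1/20870) = -2 - 22813/10435 = -43683/10435 ≈ -4.1862)
z = -2436 (z = 116*(4 - 25) = 116*(-21) = -2436)
1/((-5638 + (-7562 + 11434))*(v - z)) = 1/((-5638 + (-7562 + 11434))*(-43683/10435 - 1*(-2436))) = 1/((-5638 + 3872)*(-43683/10435 + 2436)) = 1/((-1766)*(25375977/10435)) = -1/1766*10435/25375977 = -10435/44813975382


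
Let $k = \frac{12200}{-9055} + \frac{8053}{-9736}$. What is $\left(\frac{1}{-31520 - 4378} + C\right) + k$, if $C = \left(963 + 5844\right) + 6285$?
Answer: $\frac{4142601237572993}{316474901304} \approx 13090.0$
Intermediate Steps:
$C = 13092$ ($C = 6807 + 6285 = 13092$)
$k = - \frac{38339823}{17631896}$ ($k = 12200 \left(- \frac{1}{9055}\right) + 8053 \left(- \frac{1}{9736}\right) = - \frac{2440}{1811} - \frac{8053}{9736} = - \frac{38339823}{17631896} \approx -2.1745$)
$\left(\frac{1}{-31520 - 4378} + C\right) + k = \left(\frac{1}{-31520 - 4378} + 13092\right) - \frac{38339823}{17631896} = \left(\frac{1}{-35898} + 13092\right) - \frac{38339823}{17631896} = \left(- \frac{1}{35898} + 13092\right) - \frac{38339823}{17631896} = \frac{469976615}{35898} - \frac{38339823}{17631896} = \frac{4142601237572993}{316474901304}$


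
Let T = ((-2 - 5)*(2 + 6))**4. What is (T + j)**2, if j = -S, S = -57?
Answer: 96718432709809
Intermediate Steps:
j = 57 (j = -1*(-57) = 57)
T = 9834496 (T = (-7*8)**4 = (-56)**4 = 9834496)
(T + j)**2 = (9834496 + 57)**2 = 9834553**2 = 96718432709809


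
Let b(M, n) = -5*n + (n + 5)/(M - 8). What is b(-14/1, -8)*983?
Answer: 867989/22 ≈ 39454.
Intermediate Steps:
b(M, n) = -5*n + (5 + n)/(-8 + M)
b(-14/1, -8)*983 = ((5 + 41*(-8) - 5*(-14/1)*(-8))/(-8 - 14/1))*983 = ((5 - 328 - 5*(-14*1)*(-8))/(-8 - 14*1))*983 = ((5 - 328 - 5*(-14)*(-8))/(-8 - 14))*983 = ((5 - 328 - 560)/(-22))*983 = -1/22*(-883)*983 = (883/22)*983 = 867989/22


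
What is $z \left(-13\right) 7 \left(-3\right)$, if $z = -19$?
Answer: $-5187$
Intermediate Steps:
$z \left(-13\right) 7 \left(-3\right) = \left(-19\right) \left(-13\right) 7 \left(-3\right) = 247 \left(-21\right) = -5187$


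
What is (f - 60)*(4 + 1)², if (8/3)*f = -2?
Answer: -6075/4 ≈ -1518.8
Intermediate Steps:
f = -¾ (f = (3/8)*(-2) = -¾ ≈ -0.75000)
(f - 60)*(4 + 1)² = (-¾ - 60)*(4 + 1)² = -243/4*5² = -243/4*25 = -6075/4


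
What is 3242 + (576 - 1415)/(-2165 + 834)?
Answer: 4315941/1331 ≈ 3242.6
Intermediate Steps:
3242 + (576 - 1415)/(-2165 + 834) = 3242 - 839/(-1331) = 3242 - 839*(-1/1331) = 3242 + 839/1331 = 4315941/1331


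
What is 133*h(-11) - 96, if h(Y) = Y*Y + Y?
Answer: 14534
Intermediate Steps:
h(Y) = Y + Y**2 (h(Y) = Y**2 + Y = Y + Y**2)
133*h(-11) - 96 = 133*(-11*(1 - 11)) - 96 = 133*(-11*(-10)) - 96 = 133*110 - 96 = 14630 - 96 = 14534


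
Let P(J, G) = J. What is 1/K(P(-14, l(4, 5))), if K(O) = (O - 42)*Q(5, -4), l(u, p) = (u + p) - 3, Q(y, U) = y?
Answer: -1/280 ≈ -0.0035714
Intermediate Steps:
l(u, p) = -3 + p + u (l(u, p) = (p + u) - 3 = -3 + p + u)
K(O) = -210 + 5*O (K(O) = (O - 42)*5 = (-42 + O)*5 = -210 + 5*O)
1/K(P(-14, l(4, 5))) = 1/(-210 + 5*(-14)) = 1/(-210 - 70) = 1/(-280) = -1/280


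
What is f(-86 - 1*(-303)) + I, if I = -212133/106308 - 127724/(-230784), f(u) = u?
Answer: 12241989417/56792096 ≈ 215.56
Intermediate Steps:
I = -81895415/56792096 (I = -212133*1/106308 - 127724*(-1/230784) = -70711/35436 + 31931/57696 = -81895415/56792096 ≈ -1.4420)
f(-86 - 1*(-303)) + I = (-86 - 1*(-303)) - 81895415/56792096 = (-86 + 303) - 81895415/56792096 = 217 - 81895415/56792096 = 12241989417/56792096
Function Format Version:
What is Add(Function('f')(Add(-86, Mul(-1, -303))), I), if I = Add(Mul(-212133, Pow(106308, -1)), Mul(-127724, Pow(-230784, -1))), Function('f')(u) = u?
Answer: Rational(12241989417, 56792096) ≈ 215.56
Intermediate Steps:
I = Rational(-81895415, 56792096) (I = Add(Mul(-212133, Rational(1, 106308)), Mul(-127724, Rational(-1, 230784))) = Add(Rational(-70711, 35436), Rational(31931, 57696)) = Rational(-81895415, 56792096) ≈ -1.4420)
Add(Function('f')(Add(-86, Mul(-1, -303))), I) = Add(Add(-86, Mul(-1, -303)), Rational(-81895415, 56792096)) = Add(Add(-86, 303), Rational(-81895415, 56792096)) = Add(217, Rational(-81895415, 56792096)) = Rational(12241989417, 56792096)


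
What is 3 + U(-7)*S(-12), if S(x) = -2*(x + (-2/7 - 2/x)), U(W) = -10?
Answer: -5027/21 ≈ -239.38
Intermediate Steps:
S(x) = 4/7 - 2*x + 4/x (S(x) = -2*(x + (-2*1/7 - 2/x)) = -2*(x + (-2/7 - 2/x)) = -2*(-2/7 + x - 2/x) = 4/7 - 2*x + 4/x)
3 + U(-7)*S(-12) = 3 - 10*(4/7 - 2*(-12) + 4/(-12)) = 3 - 10*(4/7 + 24 + 4*(-1/12)) = 3 - 10*(4/7 + 24 - 1/3) = 3 - 10*509/21 = 3 - 5090/21 = -5027/21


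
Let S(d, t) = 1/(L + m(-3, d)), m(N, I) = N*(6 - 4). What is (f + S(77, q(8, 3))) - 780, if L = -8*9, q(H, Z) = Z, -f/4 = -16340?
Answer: 5037239/78 ≈ 64580.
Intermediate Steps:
f = 65360 (f = -4*(-16340) = 65360)
m(N, I) = 2*N (m(N, I) = N*2 = 2*N)
L = -72
S(d, t) = -1/78 (S(d, t) = 1/(-72 + 2*(-3)) = 1/(-72 - 6) = 1/(-78) = -1/78)
(f + S(77, q(8, 3))) - 780 = (65360 - 1/78) - 780 = 5098079/78 - 780 = 5037239/78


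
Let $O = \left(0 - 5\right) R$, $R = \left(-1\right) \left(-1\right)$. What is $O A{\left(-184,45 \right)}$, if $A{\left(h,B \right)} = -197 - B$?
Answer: $1210$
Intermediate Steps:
$R = 1$
$O = -5$ ($O = \left(0 - 5\right) 1 = \left(-5\right) 1 = -5$)
$O A{\left(-184,45 \right)} = - 5 \left(-197 - 45\right) = \left(-5\right) \left(-242\right) = 1210$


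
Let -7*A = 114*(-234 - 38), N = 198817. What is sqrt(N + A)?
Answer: sqrt(9959089)/7 ≈ 450.83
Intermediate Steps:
A = 31008/7 (A = -114*(-234 - 38)/7 = -114*(-272)/7 = -1/7*(-31008) = 31008/7 ≈ 4429.7)
sqrt(N + A) = sqrt(198817 + 31008/7) = sqrt(1422727/7) = sqrt(9959089)/7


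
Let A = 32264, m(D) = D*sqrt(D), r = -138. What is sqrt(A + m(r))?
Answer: sqrt(32264 - 138*I*sqrt(138)) ≈ 179.68 - 4.5112*I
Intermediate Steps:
m(D) = D**(3/2)
sqrt(A + m(r)) = sqrt(32264 + (-138)**(3/2)) = sqrt(32264 - 138*I*sqrt(138))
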